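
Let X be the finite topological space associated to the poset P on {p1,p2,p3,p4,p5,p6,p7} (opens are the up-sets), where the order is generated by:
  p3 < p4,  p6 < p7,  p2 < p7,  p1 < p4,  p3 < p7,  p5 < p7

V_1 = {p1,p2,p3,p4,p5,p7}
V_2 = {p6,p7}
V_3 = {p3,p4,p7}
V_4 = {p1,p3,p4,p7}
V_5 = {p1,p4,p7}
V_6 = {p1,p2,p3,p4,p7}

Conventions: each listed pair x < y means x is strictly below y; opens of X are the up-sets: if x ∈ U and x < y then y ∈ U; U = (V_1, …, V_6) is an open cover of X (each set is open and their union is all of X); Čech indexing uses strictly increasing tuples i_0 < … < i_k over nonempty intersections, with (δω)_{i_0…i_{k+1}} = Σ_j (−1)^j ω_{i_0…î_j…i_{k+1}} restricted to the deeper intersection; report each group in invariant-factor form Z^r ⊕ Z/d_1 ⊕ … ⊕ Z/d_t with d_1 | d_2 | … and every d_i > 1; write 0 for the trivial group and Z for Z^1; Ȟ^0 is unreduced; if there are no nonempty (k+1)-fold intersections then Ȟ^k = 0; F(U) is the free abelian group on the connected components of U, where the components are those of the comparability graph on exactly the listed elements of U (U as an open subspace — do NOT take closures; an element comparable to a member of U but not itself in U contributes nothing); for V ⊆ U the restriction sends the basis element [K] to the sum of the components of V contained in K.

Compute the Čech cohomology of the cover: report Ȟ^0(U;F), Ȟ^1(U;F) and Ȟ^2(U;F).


cover nerve:
  V12={p7} V13={p3,p4,p7} V14={p1,p3,p4,p7} V15={p1,p4,p7} V16={p1,p2,p3,p4,p7} V23={p7} V24={p7} V25={p7} V26={p7} V34={p3,p4,p7} V35={p4,p7} V36={p3,p4,p7} V45={p1,p4,p7} V46={p1,p3,p4,p7} V56={p1,p4,p7}
  V123={p7} V124={p7} V125={p7} V126={p7} V134={p3,p4,p7} V135={p4,p7} V136={p3,p4,p7} V145={p1,p4,p7} V146={p1,p3,p4,p7} V156={p1,p4,p7} V234={p7} V235={p7} V236={p7} V245={p7} V246={p7} V256={p7} V345={p4,p7} V346={p3,p4,p7} V356={p4,p7} V456={p1,p4,p7}
  V1234={p7} V1235={p7} V1236={p7} V1245={p7} V1246={p7} V1256={p7} V1345={p4,p7} V1346={p3,p4,p7} V1356={p4,p7} V1456={p1,p4,p7} V2345={p7} V2346={p7} V2356={p7} V2456={p7} V3456={p4,p7}
  V12345={p7} V12346={p7} V12356={p7} V12456={p7} V13456={p4,p7} V23456={p7}
  V123456={p7}
components per intersection:
  V1: {p1,p2,p3,p4,p5,p7}
  V2: {p6,p7}
  V3: {p3,p4,p7}
  V4: {p1,p3,p4,p7}
  V5: {p1,p4} {p7}
  V6: {p1,p2,p3,p4,p7}
  V12: {p7}
  V13: {p3,p4,p7}
  V14: {p1,p3,p4,p7}
  V15: {p1,p4} {p7}
  V16: {p1,p2,p3,p4,p7}
  V23: {p7}
  V24: {p7}
  V25: {p7}
  V26: {p7}
  V34: {p3,p4,p7}
  V35: {p4} {p7}
  V36: {p3,p4,p7}
  V45: {p1,p4} {p7}
  V46: {p1,p3,p4,p7}
  V56: {p1,p4} {p7}
  V123: {p7}
  V124: {p7}
  V125: {p7}
  V126: {p7}
  V134: {p3,p4,p7}
  V135: {p4} {p7}
  V136: {p3,p4,p7}
  V145: {p1,p4} {p7}
  V146: {p1,p3,p4,p7}
  V156: {p1,p4} {p7}
  V234: {p7}
  V235: {p7}
  V236: {p7}
  V245: {p7}
  V246: {p7}
  V256: {p7}
  V345: {p4} {p7}
  V346: {p3,p4,p7}
  V356: {p4} {p7}
  V456: {p1,p4} {p7}
  V1234: {p7}
  V1235: {p7}
  V1236: {p7}
  V1245: {p7}
  V1246: {p7}
  V1256: {p7}
  V1345: {p4} {p7}
  V1346: {p3,p4,p7}
  V1356: {p4} {p7}
  V1456: {p1,p4} {p7}
  V2345: {p7}
  V2346: {p7}
  V2356: {p7}
  V2456: {p7}
  V3456: {p4} {p7}
  V12345: {p7}
  V12346: {p7}
  V12356: {p7}
  V12456: {p7}
  V13456: {p4} {p7}
  V23456: {p7}
  V123456: {p7}
C dims 7,19,26,19; δ0: rk 6, SNF 1^6; δ1: rk 13, SNF 1^13; δ2: rk 13, SNF 1^13
Ȟ^0: (7−6)−0=1 ⇒ Z
Ȟ^1: (19−13)−6=0 ⇒ 0
Ȟ^2: (26−13)−13=0 ⇒ 0

Ȟ^0(U;F) ≅ Z,  Ȟ^1(U;F) ≅ 0,  Ȟ^2(U;F) ≅ 0


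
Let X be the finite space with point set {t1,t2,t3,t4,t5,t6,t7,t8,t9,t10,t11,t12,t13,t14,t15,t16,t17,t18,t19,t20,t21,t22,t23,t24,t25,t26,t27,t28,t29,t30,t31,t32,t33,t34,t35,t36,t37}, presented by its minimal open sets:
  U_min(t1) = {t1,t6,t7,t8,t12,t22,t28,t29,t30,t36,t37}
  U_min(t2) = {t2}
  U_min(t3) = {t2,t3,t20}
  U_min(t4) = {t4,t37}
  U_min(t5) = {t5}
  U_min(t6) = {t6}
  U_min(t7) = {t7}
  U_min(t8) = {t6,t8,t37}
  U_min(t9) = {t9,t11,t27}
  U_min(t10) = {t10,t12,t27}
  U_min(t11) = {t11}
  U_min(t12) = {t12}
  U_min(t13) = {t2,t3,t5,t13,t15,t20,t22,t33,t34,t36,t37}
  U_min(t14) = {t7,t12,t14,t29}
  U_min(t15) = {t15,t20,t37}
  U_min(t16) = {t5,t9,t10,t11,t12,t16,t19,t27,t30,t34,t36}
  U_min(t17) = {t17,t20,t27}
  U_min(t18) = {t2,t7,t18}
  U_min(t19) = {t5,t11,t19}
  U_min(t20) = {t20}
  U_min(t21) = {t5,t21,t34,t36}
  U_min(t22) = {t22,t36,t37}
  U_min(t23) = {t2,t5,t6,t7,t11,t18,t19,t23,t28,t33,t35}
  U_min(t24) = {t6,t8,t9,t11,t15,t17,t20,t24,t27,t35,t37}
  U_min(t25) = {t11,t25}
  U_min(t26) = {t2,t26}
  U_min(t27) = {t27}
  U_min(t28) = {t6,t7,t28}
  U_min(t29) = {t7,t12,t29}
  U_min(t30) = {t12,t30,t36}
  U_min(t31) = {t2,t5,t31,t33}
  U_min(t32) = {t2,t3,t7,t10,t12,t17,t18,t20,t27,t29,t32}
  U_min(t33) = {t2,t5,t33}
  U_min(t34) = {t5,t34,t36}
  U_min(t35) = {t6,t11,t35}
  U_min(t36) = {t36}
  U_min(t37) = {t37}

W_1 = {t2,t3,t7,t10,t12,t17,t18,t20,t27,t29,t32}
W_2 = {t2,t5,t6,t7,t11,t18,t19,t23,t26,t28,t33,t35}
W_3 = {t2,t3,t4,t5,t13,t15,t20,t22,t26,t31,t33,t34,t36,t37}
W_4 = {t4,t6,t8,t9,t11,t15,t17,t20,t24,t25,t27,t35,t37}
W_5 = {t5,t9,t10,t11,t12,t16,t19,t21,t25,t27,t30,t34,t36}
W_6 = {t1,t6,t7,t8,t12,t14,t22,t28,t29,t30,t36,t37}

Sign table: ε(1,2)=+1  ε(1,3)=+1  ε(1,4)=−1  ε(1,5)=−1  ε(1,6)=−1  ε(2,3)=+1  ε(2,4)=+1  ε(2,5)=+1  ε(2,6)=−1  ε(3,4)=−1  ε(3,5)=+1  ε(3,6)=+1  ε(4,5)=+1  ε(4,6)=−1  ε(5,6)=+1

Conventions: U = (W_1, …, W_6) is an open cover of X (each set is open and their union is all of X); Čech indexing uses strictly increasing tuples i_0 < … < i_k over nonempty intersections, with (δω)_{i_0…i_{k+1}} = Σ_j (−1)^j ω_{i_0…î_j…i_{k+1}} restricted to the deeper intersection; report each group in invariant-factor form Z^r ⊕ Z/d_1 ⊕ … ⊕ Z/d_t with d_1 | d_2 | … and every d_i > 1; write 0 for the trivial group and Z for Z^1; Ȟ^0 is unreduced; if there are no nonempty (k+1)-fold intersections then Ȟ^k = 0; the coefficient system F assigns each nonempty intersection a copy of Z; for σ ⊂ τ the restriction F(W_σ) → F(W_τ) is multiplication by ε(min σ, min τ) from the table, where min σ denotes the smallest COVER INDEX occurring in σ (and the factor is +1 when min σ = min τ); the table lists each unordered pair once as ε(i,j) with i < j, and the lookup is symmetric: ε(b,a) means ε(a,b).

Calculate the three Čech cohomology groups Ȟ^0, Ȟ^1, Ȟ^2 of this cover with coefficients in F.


nonempty intersections:
  W12={t2,t7,t18} W13={t2,t3,t20} W14={t17,t20,t27} W15={t10,t12,t27} W16={t7,t12,t29} W23={t2,t5,t26,t33} W24={t6,t11,t35} W25={t5,t11,t19} W26={t6,t7,t28} W34={t4,t15,t20,t37} W35={t5,t34,t36} W36={t22,t36,t37} W45={t9,t11,t25,t27} W46={t6,t8,t37} W56={t12,t30,t36}
  W123={t2} W126={t7} W134={t20} W145={t27} W156={t12} W235={t5} W245={t11} W246={t6} W346={t37} W356={t36}
C dims 6,15,10; δ0: rk 6, SNF 1^5·2; δ1: rk 9, SNF 1^9
Ȟ^0: (6−6)−0=0 ⇒ 0
Ȟ^1: (15−9)−6=0 plus torsion [2] ⇒ Z/2
Ȟ^2: (10−0)−9=1 ⇒ Z

Ȟ^0 ≅ 0,  Ȟ^1 ≅ Z/2,  Ȟ^2 ≅ Z


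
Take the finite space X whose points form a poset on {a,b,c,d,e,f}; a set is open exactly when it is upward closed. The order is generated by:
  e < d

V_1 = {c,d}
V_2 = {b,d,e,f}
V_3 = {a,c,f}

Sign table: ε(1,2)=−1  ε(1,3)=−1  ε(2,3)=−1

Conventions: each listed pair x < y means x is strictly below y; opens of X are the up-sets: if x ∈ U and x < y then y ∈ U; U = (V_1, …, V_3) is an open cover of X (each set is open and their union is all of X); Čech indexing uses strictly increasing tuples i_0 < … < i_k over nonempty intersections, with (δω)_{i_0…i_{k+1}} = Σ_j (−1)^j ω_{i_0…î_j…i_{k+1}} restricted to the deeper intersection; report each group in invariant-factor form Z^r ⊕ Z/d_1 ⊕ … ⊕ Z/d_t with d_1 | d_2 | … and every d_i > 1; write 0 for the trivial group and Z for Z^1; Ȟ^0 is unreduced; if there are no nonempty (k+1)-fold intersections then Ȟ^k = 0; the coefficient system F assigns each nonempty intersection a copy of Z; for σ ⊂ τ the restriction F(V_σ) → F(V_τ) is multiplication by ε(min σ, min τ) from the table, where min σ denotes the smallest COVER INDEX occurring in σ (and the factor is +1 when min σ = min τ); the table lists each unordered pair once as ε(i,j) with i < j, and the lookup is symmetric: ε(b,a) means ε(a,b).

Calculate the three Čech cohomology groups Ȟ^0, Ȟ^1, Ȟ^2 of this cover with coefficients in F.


nonempty overlaps:
  V12={d} V13={c} V23={f}
C dims 3,3; δ0: rk 3, SNF 1^2·2
degree 0: 3−3−0 = 0 → Ȟ^0 ≅ 0
degree 1: 3−0−3 = 0 plus torsion [2] → Ȟ^1 ≅ Z/2
degree 2: 0−0−0 = 0 → Ȟ^2 ≅ 0

Ȟ^0(U;F) ≅ 0, Ȟ^1(U;F) ≅ Z/2, Ȟ^2(U;F) ≅ 0


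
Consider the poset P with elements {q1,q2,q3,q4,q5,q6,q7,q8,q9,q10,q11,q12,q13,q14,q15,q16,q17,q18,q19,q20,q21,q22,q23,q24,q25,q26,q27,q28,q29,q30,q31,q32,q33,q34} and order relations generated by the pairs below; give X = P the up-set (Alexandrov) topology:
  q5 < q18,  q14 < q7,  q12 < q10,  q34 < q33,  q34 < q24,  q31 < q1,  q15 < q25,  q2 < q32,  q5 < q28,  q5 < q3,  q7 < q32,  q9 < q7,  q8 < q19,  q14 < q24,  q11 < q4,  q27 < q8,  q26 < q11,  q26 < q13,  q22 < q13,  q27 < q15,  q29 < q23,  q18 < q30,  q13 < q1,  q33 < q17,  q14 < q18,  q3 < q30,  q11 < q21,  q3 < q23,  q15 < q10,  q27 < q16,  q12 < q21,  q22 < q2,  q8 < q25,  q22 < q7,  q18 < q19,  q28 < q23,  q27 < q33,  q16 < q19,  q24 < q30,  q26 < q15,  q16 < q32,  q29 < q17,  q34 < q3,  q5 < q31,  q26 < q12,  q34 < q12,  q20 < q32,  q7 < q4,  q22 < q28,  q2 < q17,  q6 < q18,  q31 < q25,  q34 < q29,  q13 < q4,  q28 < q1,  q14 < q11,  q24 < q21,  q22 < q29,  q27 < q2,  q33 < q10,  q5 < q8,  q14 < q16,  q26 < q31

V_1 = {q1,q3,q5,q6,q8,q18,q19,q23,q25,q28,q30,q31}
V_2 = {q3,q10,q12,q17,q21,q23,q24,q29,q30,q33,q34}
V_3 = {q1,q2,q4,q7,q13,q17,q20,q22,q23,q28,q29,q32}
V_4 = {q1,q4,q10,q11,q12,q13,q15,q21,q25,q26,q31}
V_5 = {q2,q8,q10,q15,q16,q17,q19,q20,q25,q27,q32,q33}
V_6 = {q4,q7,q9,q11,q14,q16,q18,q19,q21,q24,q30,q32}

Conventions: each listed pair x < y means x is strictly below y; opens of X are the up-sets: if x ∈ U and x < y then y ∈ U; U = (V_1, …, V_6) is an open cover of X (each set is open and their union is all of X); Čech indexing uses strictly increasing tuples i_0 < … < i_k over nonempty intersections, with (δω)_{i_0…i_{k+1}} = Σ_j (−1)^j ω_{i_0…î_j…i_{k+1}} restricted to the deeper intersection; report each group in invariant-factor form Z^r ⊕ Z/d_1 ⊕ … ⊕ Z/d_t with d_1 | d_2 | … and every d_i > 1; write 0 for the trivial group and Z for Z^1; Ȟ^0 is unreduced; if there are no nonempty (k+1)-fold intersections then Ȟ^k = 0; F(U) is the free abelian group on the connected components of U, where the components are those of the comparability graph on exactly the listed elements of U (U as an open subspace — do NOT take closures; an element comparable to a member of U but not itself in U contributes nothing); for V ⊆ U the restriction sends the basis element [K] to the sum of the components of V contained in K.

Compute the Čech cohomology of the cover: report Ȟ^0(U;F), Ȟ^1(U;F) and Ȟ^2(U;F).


nerve simplices:
  V12={q3,q23,q30} V13={q1,q23,q28} V14={q1,q25,q31} V15={q8,q19,q25} V16={q18,q19,q30} V23={q17,q23,q29} V24={q10,q12,q21} V25={q10,q17,q33} V26={q21,q24,q30} V34={q1,q4,q13} V35={q2,q17,q20,q32} V36={q4,q7,q32} V45={q10,q15,q25} V46={q4,q11,q21} V56={q16,q19,q32}
  V123={q23} V126={q30} V134={q1} V145={q25} V156={q19} V235={q17} V245={q10} V246={q21} V346={q4} V356={q32}
components per intersection:
  V1: {q1,q3,q5,q6,q8,q18,q19,q23,q25,q28,q30,q31}
  V2: {q3,q10,q12,q17,q21,q23,q24,q29,q30,q33,q34}
  V3: {q1,q2,q4,q7,q13,q17,q20,q22,q23,q28,q29,q32}
  V4: {q1,q4,q10,q11,q12,q13,q15,q21,q25,q26,q31}
  V5: {q2,q8,q10,q15,q16,q17,q19,q20,q25,q27,q32,q33}
  V6: {q4,q7,q9,q11,q14,q16,q18,q19,q21,q24,q30,q32}
  V12: {q3,q23,q30}
  V13: {q1,q23,q28}
  V14: {q1,q25,q31}
  V15: {q8,q19,q25}
  V16: {q18,q19,q30}
  V23: {q17,q23,q29}
  V24: {q10,q12,q21}
  V25: {q10,q17,q33}
  V26: {q21,q24,q30}
  V34: {q1,q4,q13}
  V35: {q2,q17,q20,q32}
  V36: {q4,q7,q32}
  V45: {q10,q15,q25}
  V46: {q4,q11,q21}
  V56: {q16,q19,q32}
  V123: {q23}
  V126: {q30}
  V134: {q1}
  V145: {q25}
  V156: {q19}
  V235: {q17}
  V245: {q10}
  V246: {q21}
  V346: {q4}
  V356: {q32}
C dims 6,15,10; δ0: rk 5, SNF 1^5; δ1: rk 10, SNF 1^9·2
degree 0: 6−5−0 = 1 → Ȟ^0 ≅ Z
degree 1: 15−10−5 = 0 → Ȟ^1 ≅ 0
degree 2: 10−0−10 = 0 plus torsion [2] → Ȟ^2 ≅ Z/2

Ȟ^0 ≅ Z, Ȟ^1 ≅ 0 and Ȟ^2 ≅ Z/2


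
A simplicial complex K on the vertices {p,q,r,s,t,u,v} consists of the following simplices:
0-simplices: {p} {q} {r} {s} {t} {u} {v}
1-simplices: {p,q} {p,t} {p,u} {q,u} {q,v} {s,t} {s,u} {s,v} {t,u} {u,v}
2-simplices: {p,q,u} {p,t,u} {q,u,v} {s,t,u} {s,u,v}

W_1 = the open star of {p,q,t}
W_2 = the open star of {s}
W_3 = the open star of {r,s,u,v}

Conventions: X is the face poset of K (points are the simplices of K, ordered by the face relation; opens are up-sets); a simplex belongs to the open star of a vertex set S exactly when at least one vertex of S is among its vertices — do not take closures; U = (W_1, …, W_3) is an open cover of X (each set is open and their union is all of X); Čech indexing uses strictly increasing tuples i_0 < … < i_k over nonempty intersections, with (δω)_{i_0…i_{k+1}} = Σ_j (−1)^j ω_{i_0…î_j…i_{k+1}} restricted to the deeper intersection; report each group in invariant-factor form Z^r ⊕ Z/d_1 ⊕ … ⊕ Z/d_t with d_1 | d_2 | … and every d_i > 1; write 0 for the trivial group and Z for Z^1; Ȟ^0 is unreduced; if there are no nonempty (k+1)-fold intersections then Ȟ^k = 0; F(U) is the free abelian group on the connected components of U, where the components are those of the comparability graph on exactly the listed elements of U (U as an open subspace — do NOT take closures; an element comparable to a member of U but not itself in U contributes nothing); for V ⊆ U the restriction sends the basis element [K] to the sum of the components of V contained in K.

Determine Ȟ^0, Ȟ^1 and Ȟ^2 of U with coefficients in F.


nerve simplices:
  W1={{p},{q},{t},{p,q},{p,t},{p,u},{q,u},{q,v},{s,t},{t,u},{p,q,u},{p,t,u},{q,u,v},{s,t,u}} W2={{s},{s,t},{s,u},{s,v},{s,t,u},{s,u,v}} W3={{r},{s},{u},{v},{p,u},{q,u},{q,v},{s,t},{s,u},{s,v},{t,u},{u,v},{p,q,u},{p,t,u},{q,u,v},{s,t,u},{s,u,v}}
  W12={{s,t},{s,t,u}} W13={{p,u},{q,u},{q,v},{s,t},{t,u},{p,q,u},{p,t,u},{q,u,v},{s,t,u}} W23={{s},{s,t},{s,u},{s,v},{s,t,u},{s,u,v}}
  W123={{s,t},{s,t,u}}
components per intersection:
  W1: {{p},{q},{t},{p,q},{p,t},{p,u},{q,u},{q,v},{s,t},{t,u},{p,q,u},{p,t,u},{q,u,v},{s,t,u}}
  W2: {{s},{s,t},{s,u},{s,v},{s,t,u},{s,u,v}}
  W3: {{r}} {{s},{u},{v},{p,u},{q,u},{q,v},{s,t},{s,u},{s,v},{t,u},{u,v},{p,q,u},{p,t,u},{q,u,v},{s,t,u},{s,u,v}}
  W12: {{s,t},{s,t,u}}
  W13: {{p,u},{q,u},{q,v},{s,t},{t,u},{p,q,u},{p,t,u},{q,u,v},{s,t,u}}
  W23: {{s},{s,t},{s,u},{s,v},{s,t,u},{s,u,v}}
  W123: {{s,t},{s,t,u}}
C dims 4,3,1; δ0: rk 2, SNF 1^2; δ1: rk 1, SNF 1^1
degree 0: 4−2−0 = 2 → Ȟ^0 ≅ Z^2
degree 1: 3−1−2 = 0 → Ȟ^1 ≅ 0
degree 2: 1−0−1 = 0 → Ȟ^2 ≅ 0

Ȟ^0 = Z^2, Ȟ^1 = 0 and Ȟ^2 = 0


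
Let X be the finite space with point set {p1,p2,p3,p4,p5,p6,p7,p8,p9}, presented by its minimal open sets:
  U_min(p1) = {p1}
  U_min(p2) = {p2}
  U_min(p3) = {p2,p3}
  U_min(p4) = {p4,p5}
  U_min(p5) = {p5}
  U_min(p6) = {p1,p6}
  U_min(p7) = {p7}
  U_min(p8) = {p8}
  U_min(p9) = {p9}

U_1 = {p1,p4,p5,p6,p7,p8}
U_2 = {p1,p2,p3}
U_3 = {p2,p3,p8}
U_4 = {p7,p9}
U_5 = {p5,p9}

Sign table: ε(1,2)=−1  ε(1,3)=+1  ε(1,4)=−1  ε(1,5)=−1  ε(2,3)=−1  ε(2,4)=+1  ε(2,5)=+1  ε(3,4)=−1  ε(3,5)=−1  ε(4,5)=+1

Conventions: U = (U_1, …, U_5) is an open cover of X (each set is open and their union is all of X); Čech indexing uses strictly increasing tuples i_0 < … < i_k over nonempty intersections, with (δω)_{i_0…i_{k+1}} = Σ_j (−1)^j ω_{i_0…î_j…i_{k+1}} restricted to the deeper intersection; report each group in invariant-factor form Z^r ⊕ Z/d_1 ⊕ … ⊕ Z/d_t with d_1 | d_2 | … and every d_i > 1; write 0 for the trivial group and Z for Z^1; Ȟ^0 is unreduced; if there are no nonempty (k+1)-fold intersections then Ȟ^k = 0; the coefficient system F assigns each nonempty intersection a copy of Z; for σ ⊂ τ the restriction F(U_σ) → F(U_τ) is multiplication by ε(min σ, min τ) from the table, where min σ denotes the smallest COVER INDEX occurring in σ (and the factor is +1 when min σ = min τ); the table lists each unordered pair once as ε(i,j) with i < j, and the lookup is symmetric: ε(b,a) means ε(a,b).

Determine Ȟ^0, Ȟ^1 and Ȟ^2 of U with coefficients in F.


nerve simplices:
  U12={p1} U13={p8} U14={p7} U15={p5} U23={p2,p3} U45={p9}
C dims 5,6; δ0: rk 4, SNF 1^4
degree 0: 5−4−0 = 1 → Ȟ^0 ≅ Z
degree 1: 6−0−4 = 2 → Ȟ^1 ≅ Z^2
degree 2: 0−0−0 = 0 → Ȟ^2 ≅ 0

Ȟ^0 = Z, Ȟ^1 = Z^2 and Ȟ^2 = 0


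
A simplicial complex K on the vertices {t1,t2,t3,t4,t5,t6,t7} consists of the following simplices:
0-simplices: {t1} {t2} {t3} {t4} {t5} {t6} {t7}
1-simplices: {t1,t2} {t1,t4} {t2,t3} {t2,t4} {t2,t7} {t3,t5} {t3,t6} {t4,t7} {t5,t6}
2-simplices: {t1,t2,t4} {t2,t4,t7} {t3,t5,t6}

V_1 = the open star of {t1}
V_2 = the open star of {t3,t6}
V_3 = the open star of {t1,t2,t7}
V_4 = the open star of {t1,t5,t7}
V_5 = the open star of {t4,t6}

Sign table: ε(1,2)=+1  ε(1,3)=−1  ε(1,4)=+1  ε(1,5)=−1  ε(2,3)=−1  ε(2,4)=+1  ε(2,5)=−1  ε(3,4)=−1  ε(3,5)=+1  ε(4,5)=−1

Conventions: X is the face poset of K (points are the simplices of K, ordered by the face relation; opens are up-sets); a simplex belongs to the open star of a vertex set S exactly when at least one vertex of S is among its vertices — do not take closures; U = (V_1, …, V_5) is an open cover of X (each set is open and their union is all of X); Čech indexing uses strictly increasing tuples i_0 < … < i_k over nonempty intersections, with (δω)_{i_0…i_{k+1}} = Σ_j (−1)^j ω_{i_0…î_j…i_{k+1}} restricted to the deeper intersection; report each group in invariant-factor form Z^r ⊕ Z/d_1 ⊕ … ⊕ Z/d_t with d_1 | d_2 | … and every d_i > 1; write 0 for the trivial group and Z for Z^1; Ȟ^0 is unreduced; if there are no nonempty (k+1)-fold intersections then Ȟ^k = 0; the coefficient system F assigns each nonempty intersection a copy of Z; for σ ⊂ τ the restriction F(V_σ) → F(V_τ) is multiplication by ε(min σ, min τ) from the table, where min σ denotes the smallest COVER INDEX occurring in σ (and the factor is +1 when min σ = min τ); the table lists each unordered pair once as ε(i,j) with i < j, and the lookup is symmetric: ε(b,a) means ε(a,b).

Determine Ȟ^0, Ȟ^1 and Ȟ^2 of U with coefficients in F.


Ȟ^0 ≅ Z,  Ȟ^1 ≅ Z,  Ȟ^2 ≅ 0

nonempty intersections:
  V1={{t1},{t1,t2},{t1,t4},{t1,t2,t4}} V2={{t3},{t6},{t2,t3},{t3,t5},{t3,t6},{t5,t6},{t3,t5,t6}} V3={{t1},{t2},{t7},{t1,t2},{t1,t4},{t2,t3},{t2,t4},{t2,t7},{t4,t7},{t1,t2,t4},{t2,t4,t7}} V4={{t1},{t5},{t7},{t1,t2},{t1,t4},{t2,t7},{t3,t5},{t4,t7},{t5,t6},{t1,t2,t4},{t2,t4,t7},{t3,t5,t6}} V5={{t4},{t6},{t1,t4},{t2,t4},{t3,t6},{t4,t7},{t5,t6},{t1,t2,t4},{t2,t4,t7},{t3,t5,t6}}
  V13={{t1},{t1,t2},{t1,t4},{t1,t2,t4}} V14={{t1},{t1,t2},{t1,t4},{t1,t2,t4}} V15={{t1,t4},{t1,t2,t4}} V23={{t2,t3}} V24={{t3,t5},{t5,t6},{t3,t5,t6}} V25={{t6},{t3,t6},{t5,t6},{t3,t5,t6}} V34={{t1},{t7},{t1,t2},{t1,t4},{t2,t7},{t4,t7},{t1,t2,t4},{t2,t4,t7}} V35={{t1,t4},{t2,t4},{t4,t7},{t1,t2,t4},{t2,t4,t7}} V45={{t1,t4},{t4,t7},{t5,t6},{t1,t2,t4},{t2,t4,t7},{t3,t5,t6}}
  V134={{t1},{t1,t2},{t1,t4},{t1,t2,t4}} V135={{t1,t4},{t1,t2,t4}} V145={{t1,t4},{t1,t2,t4}} V245={{t5,t6},{t3,t5,t6}} V345={{t1,t4},{t4,t7},{t1,t2,t4},{t2,t4,t7}}
  V1345={{t1,t4},{t1,t2,t4}}
C dims 5,9,5,1; δ0: rk 4, SNF 1^4; δ1: rk 4, SNF 1^4; δ2: rk 1, SNF 1^1
Ȟ^0: (5−4)−0=1 ⇒ Z
Ȟ^1: (9−4)−4=1 ⇒ Z
Ȟ^2: (5−1)−4=0 ⇒ 0


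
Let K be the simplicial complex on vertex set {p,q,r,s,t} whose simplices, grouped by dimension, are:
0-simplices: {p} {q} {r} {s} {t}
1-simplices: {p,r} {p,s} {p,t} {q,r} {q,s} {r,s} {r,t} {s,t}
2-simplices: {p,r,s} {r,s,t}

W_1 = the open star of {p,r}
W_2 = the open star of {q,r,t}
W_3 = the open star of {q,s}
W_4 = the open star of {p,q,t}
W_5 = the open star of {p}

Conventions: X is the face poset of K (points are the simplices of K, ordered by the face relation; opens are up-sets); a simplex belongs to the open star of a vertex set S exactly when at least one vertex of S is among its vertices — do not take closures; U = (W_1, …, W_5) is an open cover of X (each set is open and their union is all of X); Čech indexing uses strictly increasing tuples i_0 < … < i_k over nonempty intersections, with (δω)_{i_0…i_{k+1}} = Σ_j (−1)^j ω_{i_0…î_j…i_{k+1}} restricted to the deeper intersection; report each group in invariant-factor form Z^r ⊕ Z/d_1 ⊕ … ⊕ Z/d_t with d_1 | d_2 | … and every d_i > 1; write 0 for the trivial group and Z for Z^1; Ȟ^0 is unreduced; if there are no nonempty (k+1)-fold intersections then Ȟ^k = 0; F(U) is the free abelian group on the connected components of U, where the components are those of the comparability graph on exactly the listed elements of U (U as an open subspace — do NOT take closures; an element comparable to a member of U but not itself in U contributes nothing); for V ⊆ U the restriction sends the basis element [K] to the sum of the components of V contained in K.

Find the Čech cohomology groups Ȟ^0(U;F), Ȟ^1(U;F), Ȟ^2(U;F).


Ȟ^0(U;F) ≅ Z, Ȟ^1(U;F) ≅ Z^2, Ȟ^2(U;F) ≅ 0

nonempty intersections:
  W1={{p},{r},{p,r},{p,s},{p,t},{q,r},{r,s},{r,t},{p,r,s},{r,s,t}} W2={{q},{r},{t},{p,r},{p,t},{q,r},{q,s},{r,s},{r,t},{s,t},{p,r,s},{r,s,t}} W3={{q},{s},{p,s},{q,r},{q,s},{r,s},{s,t},{p,r,s},{r,s,t}} W4={{p},{q},{t},{p,r},{p,s},{p,t},{q,r},{q,s},{r,t},{s,t},{p,r,s},{r,s,t}} W5={{p},{p,r},{p,s},{p,t},{p,r,s}}
  W12={{r},{p,r},{p,t},{q,r},{r,s},{r,t},{p,r,s},{r,s,t}} W13={{p,s},{q,r},{r,s},{p,r,s},{r,s,t}} W14={{p},{p,r},{p,s},{p,t},{q,r},{r,t},{p,r,s},{r,s,t}} W15={{p},{p,r},{p,s},{p,t},{p,r,s}} W23={{q},{q,r},{q,s},{r,s},{s,t},{p,r,s},{r,s,t}} W24={{q},{t},{p,r},{p,t},{q,r},{q,s},{r,t},{s,t},{p,r,s},{r,s,t}} W25={{p,r},{p,t},{p,r,s}} W34={{q},{p,s},{q,r},{q,s},{s,t},{p,r,s},{r,s,t}} W35={{p,s},{p,r,s}} W45={{p},{p,r},{p,s},{p,t},{p,r,s}}
  W123={{q,r},{r,s},{p,r,s},{r,s,t}} W124={{p,r},{p,t},{q,r},{r,t},{p,r,s},{r,s,t}} W125={{p,r},{p,t},{p,r,s}} W134={{p,s},{q,r},{p,r,s},{r,s,t}} W135={{p,s},{p,r,s}} W145={{p},{p,r},{p,s},{p,t},{p,r,s}} W234={{q},{q,r},{q,s},{s,t},{p,r,s},{r,s,t}} W235={{p,r,s}} W245={{p,r},{p,t},{p,r,s}} W345={{p,s},{p,r,s}}
  W1234={{q,r},{p,r,s},{r,s,t}} W1235={{p,r,s}} W1245={{p,r},{p,t},{p,r,s}} W1345={{p,s},{p,r,s}} W2345={{p,r,s}}
  W12345={{p,r,s}}
components per intersection:
  W1: {{p},{r},{p,r},{p,s},{p,t},{q,r},{r,s},{r,t},{p,r,s},{r,s,t}}
  W2: {{q},{r},{t},{p,r},{p,t},{q,r},{q,s},{r,s},{r,t},{s,t},{p,r,s},{r,s,t}}
  W3: {{q},{s},{p,s},{q,r},{q,s},{r,s},{s,t},{p,r,s},{r,s,t}}
  W4: {{p},{t},{p,r},{p,s},{p,t},{r,t},{s,t},{p,r,s},{r,s,t}} {{q},{q,r},{q,s}}
  W5: {{p},{p,r},{p,s},{p,t},{p,r,s}}
  W12: {{r},{p,r},{q,r},{r,s},{r,t},{p,r,s},{r,s,t}} {{p,t}}
  W13: {{p,s},{r,s},{p,r,s},{r,s,t}} {{q,r}}
  W14: {{p},{p,r},{p,s},{p,t},{p,r,s}} {{q,r}} {{r,t},{r,s,t}}
  W15: {{p},{p,r},{p,s},{p,t},{p,r,s}}
  W23: {{q},{q,r},{q,s}} {{r,s},{s,t},{p,r,s},{r,s,t}}
  W24: {{q},{q,r},{q,s}} {{t},{p,t},{r,t},{s,t},{r,s,t}} {{p,r},{p,r,s}}
  W25: {{p,r},{p,r,s}} {{p,t}}
  W34: {{q},{q,r},{q,s}} {{p,s},{p,r,s}} {{s,t},{r,s,t}}
  W35: {{p,s},{p,r,s}}
  W45: {{p},{p,r},{p,s},{p,t},{p,r,s}}
  W123: {{q,r}} {{r,s},{p,r,s},{r,s,t}}
  W124: {{p,r},{p,r,s}} {{p,t}} {{q,r}} {{r,t},{r,s,t}}
  W125: {{p,r},{p,r,s}} {{p,t}}
  W134: {{p,s},{p,r,s}} {{q,r}} {{r,s,t}}
  W135: {{p,s},{p,r,s}}
  W145: {{p},{p,r},{p,s},{p,t},{p,r,s}}
  W234: {{q},{q,r},{q,s}} {{s,t},{r,s,t}} {{p,r,s}}
  W235: {{p,r,s}}
  W245: {{p,r},{p,r,s}} {{p,t}}
  W345: {{p,s},{p,r,s}}
  W1234: {{q,r}} {{p,r,s}} {{r,s,t}}
  W1235: {{p,r,s}}
  W1245: {{p,r},{p,r,s}} {{p,t}}
  W1345: {{p,s},{p,r,s}}
  W2345: {{p,r,s}}
  W12345: {{p,r,s}}
C dims 6,20,20,8; δ0: rk 5, SNF 1^5; δ1: rk 13, SNF 1^13; δ2: rk 7, SNF 1^7
Ȟ^0: (6−5)−0=1 ⇒ Z
Ȟ^1: (20−13)−5=2 ⇒ Z^2
Ȟ^2: (20−7)−13=0 ⇒ 0


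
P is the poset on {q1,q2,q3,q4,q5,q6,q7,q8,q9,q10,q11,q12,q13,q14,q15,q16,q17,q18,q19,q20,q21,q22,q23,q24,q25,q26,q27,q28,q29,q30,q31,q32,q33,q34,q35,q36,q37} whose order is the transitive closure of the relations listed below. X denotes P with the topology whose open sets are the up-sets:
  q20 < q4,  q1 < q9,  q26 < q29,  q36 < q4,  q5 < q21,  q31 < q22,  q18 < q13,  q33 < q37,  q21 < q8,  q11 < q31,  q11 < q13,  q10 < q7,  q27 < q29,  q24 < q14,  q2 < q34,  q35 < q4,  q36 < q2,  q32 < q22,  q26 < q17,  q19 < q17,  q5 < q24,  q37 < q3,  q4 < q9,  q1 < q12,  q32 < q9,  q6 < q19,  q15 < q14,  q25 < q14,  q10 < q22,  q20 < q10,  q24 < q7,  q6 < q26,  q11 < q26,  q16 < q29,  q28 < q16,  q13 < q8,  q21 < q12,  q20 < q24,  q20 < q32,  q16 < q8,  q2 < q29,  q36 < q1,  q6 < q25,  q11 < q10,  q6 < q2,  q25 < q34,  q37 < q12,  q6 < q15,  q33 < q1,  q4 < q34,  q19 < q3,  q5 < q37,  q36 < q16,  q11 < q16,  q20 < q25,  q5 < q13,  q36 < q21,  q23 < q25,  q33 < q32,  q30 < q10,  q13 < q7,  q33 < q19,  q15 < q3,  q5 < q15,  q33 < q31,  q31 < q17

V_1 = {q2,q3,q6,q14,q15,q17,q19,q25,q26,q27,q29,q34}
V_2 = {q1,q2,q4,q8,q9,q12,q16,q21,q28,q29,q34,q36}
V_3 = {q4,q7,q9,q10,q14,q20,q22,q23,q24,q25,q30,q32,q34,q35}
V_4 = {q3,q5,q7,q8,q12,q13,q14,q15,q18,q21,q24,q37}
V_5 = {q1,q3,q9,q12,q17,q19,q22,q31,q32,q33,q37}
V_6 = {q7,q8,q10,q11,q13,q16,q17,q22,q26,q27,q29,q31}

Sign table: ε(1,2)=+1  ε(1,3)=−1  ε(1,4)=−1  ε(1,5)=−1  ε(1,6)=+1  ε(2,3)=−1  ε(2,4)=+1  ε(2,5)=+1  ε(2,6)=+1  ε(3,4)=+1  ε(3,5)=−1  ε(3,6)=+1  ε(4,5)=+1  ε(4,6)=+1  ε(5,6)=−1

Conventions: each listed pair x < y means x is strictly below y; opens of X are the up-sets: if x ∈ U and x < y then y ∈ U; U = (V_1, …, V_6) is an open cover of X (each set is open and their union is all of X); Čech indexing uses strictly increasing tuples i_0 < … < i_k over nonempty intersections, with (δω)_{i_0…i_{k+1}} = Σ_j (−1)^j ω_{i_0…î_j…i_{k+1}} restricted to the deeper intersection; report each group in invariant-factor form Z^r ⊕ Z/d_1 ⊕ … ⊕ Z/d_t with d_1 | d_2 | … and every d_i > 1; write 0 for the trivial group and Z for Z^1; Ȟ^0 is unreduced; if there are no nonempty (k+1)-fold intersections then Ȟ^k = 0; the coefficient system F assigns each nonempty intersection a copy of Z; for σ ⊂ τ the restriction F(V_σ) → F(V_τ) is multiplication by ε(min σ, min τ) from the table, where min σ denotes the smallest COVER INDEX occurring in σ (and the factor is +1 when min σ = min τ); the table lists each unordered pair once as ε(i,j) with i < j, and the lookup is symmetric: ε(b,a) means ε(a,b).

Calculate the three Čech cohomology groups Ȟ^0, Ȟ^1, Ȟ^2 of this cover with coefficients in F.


Ȟ^0(U;F) ≅ 0, Ȟ^1(U;F) ≅ Z/2 and Ȟ^2(U;F) ≅ Z

nerve simplices:
  V12={q2,q29,q34} V13={q14,q25,q34} V14={q3,q14,q15} V15={q3,q17,q19} V16={q17,q26,q27,q29} V23={q4,q9,q34} V24={q8,q12,q21} V25={q1,q9,q12} V26={q8,q16,q29} V34={q7,q14,q24} V35={q9,q22,q32} V36={q7,q10,q22} V45={q3,q12,q37} V46={q7,q8,q13} V56={q17,q22,q31}
  V123={q34} V126={q29} V134={q14} V145={q3} V156={q17} V235={q9} V245={q12} V246={q8} V346={q7} V356={q22}
C dims 6,15,10; δ0: rk 6, SNF 1^5·2; δ1: rk 9, SNF 1^9
degree 0: 6−6−0 = 0 → Ȟ^0 ≅ 0
degree 1: 15−9−6 = 0 plus torsion [2] → Ȟ^1 ≅ Z/2
degree 2: 10−0−9 = 1 → Ȟ^2 ≅ Z


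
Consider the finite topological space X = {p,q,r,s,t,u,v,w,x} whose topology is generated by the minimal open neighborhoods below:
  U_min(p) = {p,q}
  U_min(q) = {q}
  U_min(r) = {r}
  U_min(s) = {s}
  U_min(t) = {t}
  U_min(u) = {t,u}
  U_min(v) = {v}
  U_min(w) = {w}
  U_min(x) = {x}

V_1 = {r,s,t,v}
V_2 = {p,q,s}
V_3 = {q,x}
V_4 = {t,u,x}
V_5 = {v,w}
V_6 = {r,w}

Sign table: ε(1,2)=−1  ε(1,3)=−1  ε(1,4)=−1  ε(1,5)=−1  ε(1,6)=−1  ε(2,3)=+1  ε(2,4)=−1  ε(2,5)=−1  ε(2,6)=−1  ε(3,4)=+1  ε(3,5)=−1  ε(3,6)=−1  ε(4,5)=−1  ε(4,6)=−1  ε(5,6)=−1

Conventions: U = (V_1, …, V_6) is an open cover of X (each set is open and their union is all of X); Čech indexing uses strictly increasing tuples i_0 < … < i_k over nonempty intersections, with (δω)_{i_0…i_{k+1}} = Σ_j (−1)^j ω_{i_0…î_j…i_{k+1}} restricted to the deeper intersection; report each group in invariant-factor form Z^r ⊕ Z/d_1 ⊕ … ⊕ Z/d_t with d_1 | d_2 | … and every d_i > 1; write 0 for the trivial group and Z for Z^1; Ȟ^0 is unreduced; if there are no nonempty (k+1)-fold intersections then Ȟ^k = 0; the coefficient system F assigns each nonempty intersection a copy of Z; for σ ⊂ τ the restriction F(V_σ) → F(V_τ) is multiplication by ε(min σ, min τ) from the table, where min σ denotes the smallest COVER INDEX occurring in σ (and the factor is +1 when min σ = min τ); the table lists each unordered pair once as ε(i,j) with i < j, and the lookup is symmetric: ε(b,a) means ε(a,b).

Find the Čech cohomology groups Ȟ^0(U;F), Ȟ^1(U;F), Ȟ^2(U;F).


Ȟ^0 ≅ 0,  Ȟ^1 ≅ Z ⊕ Z/2,  Ȟ^2 ≅ 0

nonempty overlaps:
  V12={s} V14={t} V15={v} V16={r} V23={q} V34={x} V56={w}
C dims 6,7; δ0: rk 6, SNF 1^5·2
degree 0: 6−6−0 = 0 → Ȟ^0 ≅ 0
degree 1: 7−0−6 = 1 plus torsion [2] → Ȟ^1 ≅ Z ⊕ Z/2
degree 2: 0−0−0 = 0 → Ȟ^2 ≅ 0


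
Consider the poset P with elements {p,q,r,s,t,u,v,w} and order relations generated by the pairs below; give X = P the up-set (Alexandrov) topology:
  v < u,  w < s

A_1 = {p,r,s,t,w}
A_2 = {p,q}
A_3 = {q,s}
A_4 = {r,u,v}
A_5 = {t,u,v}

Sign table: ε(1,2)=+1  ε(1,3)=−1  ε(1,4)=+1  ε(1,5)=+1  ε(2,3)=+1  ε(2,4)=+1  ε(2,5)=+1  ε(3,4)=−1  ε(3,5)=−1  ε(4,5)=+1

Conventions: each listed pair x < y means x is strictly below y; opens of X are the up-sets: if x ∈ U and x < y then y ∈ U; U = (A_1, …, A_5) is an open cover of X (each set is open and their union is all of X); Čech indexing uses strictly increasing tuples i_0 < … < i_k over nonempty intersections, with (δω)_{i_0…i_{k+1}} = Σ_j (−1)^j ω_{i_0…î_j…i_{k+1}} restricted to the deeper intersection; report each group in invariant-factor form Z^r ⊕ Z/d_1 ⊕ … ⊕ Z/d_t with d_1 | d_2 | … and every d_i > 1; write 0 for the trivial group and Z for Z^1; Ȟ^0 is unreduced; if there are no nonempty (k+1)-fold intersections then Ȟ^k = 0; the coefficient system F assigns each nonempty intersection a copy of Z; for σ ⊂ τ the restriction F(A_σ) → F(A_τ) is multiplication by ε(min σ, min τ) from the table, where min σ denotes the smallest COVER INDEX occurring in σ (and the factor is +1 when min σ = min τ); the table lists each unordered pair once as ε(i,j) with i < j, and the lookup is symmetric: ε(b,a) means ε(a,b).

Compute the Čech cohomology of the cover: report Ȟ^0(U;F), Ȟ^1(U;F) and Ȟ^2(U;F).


Ȟ^0 ≅ 0, Ȟ^1 ≅ Z ⊕ Z/2, Ȟ^2 ≅ 0

nonempty overlaps:
  A12={p} A13={s} A14={r} A15={t} A23={q} A45={u,v}
C dims 5,6; δ0: rk 5, SNF 1^4·2
degree 0: 5−5−0 = 0 → Ȟ^0 ≅ 0
degree 1: 6−0−5 = 1 plus torsion [2] → Ȟ^1 ≅ Z ⊕ Z/2
degree 2: 0−0−0 = 0 → Ȟ^2 ≅ 0


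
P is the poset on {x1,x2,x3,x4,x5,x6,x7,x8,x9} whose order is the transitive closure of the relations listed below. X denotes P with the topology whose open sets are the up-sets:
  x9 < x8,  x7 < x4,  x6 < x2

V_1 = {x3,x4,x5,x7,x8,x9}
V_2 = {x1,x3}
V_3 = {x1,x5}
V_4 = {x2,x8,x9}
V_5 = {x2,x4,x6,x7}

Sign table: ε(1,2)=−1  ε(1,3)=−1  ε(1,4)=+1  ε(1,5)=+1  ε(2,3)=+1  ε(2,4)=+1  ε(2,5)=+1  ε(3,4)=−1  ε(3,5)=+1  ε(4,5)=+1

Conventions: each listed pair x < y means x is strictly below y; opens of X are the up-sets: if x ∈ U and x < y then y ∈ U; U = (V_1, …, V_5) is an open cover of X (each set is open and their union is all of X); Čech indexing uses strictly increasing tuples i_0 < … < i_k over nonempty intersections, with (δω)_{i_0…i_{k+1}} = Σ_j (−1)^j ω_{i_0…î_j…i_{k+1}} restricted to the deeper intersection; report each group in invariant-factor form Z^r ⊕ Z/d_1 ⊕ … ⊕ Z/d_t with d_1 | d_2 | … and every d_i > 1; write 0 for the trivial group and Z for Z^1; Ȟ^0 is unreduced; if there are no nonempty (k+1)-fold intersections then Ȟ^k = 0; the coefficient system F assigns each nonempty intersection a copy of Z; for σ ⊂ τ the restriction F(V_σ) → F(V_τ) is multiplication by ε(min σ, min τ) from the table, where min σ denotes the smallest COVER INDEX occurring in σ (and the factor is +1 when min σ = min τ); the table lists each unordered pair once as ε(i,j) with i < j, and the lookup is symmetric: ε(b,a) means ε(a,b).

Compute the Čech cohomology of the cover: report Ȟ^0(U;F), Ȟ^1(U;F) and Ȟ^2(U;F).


cover nerve:
  V12={x3} V13={x5} V14={x8,x9} V15={x4,x7} V23={x1} V45={x2}
C dims 5,6; δ0: rk 4, SNF 1^4
Ȟ^0: (5−4)−0=1 ⇒ Z
Ȟ^1: (6−0)−4=2 ⇒ Z^2
Ȟ^2: (0−0)−0=0 ⇒ 0

Ȟ^0 = Z,  Ȟ^1 = Z^2,  Ȟ^2 = 0


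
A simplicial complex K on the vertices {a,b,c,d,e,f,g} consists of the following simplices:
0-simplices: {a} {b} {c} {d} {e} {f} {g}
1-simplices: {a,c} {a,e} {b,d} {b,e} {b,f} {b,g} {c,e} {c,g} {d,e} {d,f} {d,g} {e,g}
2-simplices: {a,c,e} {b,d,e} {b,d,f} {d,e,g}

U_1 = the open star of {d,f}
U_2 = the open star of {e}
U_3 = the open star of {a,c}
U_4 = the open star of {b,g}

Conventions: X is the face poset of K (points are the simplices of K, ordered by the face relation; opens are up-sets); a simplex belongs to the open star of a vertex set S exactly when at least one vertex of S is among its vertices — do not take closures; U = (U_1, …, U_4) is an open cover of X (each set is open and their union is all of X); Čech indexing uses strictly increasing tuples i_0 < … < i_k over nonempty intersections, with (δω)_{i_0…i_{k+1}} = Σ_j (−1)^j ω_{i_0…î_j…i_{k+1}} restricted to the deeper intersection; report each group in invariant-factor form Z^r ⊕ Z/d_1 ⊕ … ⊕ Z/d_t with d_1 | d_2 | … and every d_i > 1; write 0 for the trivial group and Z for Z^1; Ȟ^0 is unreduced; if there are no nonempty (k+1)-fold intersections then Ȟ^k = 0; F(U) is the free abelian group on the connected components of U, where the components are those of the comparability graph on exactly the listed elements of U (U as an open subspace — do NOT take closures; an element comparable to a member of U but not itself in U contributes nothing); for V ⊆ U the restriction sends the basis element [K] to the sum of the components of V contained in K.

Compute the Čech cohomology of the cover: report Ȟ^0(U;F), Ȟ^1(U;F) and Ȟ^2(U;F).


Ȟ^0 ≅ Z, Ȟ^1 ≅ Z^2, Ȟ^2 ≅ 0

nerve simplices:
  U1={{d},{f},{b,d},{b,f},{d,e},{d,f},{d,g},{b,d,e},{b,d,f},{d,e,g}} U2={{e},{a,e},{b,e},{c,e},{d,e},{e,g},{a,c,e},{b,d,e},{d,e,g}} U3={{a},{c},{a,c},{a,e},{c,e},{c,g},{a,c,e}} U4={{b},{g},{b,d},{b,e},{b,f},{b,g},{c,g},{d,g},{e,g},{b,d,e},{b,d,f},{d,e,g}}
  U12={{d,e},{b,d,e},{d,e,g}} U14={{b,d},{b,f},{d,g},{b,d,e},{b,d,f},{d,e,g}} U23={{a,e},{c,e},{a,c,e}} U24={{b,e},{e,g},{b,d,e},{d,e,g}} U34={{c,g}}
  U124={{b,d,e},{d,e,g}}
components per intersection:
  U1: {{d},{f},{b,d},{b,f},{d,e},{d,f},{d,g},{b,d,e},{b,d,f},{d,e,g}}
  U2: {{e},{a,e},{b,e},{c,e},{d,e},{e,g},{a,c,e},{b,d,e},{d,e,g}}
  U3: {{a},{c},{a,c},{a,e},{c,e},{c,g},{a,c,e}}
  U4: {{b},{g},{b,d},{b,e},{b,f},{b,g},{c,g},{d,g},{e,g},{b,d,e},{b,d,f},{d,e,g}}
  U12: {{d,e},{b,d,e},{d,e,g}}
  U14: {{b,d},{b,f},{b,d,e},{b,d,f}} {{d,g},{d,e,g}}
  U23: {{a,e},{c,e},{a,c,e}}
  U24: {{b,e},{b,d,e}} {{e,g},{d,e,g}}
  U34: {{c,g}}
  U124: {{b,d,e}} {{d,e,g}}
C dims 4,7,2; δ0: rk 3, SNF 1^3; δ1: rk 2, SNF 1^2
degree 0: 4−3−0 = 1 → Ȟ^0 ≅ Z
degree 1: 7−2−3 = 2 → Ȟ^1 ≅ Z^2
degree 2: 2−0−2 = 0 → Ȟ^2 ≅ 0


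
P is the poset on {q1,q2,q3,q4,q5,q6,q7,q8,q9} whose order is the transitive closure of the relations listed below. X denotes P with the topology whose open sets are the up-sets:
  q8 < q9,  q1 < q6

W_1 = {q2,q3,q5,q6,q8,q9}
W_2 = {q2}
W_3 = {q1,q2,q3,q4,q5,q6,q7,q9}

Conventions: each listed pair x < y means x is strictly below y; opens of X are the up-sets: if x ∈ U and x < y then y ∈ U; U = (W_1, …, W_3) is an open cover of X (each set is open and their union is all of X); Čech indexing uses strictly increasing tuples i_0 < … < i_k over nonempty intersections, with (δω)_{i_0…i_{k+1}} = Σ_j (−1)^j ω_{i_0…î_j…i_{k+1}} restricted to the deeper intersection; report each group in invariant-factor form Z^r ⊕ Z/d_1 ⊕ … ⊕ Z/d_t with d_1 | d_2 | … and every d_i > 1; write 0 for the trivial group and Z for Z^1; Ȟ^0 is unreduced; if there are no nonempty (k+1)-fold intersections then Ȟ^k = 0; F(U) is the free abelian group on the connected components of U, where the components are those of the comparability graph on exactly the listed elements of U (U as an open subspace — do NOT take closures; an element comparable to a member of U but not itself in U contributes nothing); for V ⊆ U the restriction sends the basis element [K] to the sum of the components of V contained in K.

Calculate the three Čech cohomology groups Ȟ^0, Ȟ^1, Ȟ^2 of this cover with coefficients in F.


Ȟ^0(U;F) ≅ Z^7, Ȟ^1(U;F) ≅ 0 and Ȟ^2(U;F) ≅ 0

cover nerve:
  W12={q2} W13={q2,q3,q5,q6,q9} W23={q2}
  W123={q2}
components per intersection:
  W1: {q2} {q3} {q5} {q6} {q8,q9}
  W2: {q2}
  W3: {q1,q6} {q2} {q3} {q4} {q5} {q7} {q9}
  W12: {q2}
  W13: {q2} {q3} {q5} {q6} {q9}
  W23: {q2}
  W123: {q2}
C dims 13,7,1; δ0: rk 6, SNF 1^6; δ1: rk 1, SNF 1^1
Ȟ^0: (13−6)−0=7 ⇒ Z^7
Ȟ^1: (7−1)−6=0 ⇒ 0
Ȟ^2: (1−0)−1=0 ⇒ 0


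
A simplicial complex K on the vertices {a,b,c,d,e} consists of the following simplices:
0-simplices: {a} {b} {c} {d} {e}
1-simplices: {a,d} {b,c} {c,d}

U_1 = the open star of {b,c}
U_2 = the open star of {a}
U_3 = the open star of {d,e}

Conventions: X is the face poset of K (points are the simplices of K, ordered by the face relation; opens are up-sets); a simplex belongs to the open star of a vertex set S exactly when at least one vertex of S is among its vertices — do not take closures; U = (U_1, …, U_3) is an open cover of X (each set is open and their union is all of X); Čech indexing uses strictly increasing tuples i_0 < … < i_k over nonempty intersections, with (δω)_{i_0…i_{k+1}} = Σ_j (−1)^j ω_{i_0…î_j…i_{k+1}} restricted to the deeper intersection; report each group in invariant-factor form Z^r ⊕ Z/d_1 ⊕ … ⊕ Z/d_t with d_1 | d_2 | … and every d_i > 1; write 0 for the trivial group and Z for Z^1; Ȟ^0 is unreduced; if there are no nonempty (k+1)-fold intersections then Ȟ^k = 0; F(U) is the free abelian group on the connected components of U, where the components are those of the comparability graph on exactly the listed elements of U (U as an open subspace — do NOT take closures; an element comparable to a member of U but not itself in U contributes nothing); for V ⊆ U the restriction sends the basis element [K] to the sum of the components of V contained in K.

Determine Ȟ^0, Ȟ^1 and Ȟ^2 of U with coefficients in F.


Ȟ^0 ≅ Z^2; Ȟ^1 ≅ 0; Ȟ^2 ≅ 0

intersection data:
  U1={{b},{c},{b,c},{c,d}} U2={{a},{a,d}} U3={{d},{e},{a,d},{c,d}}
  U13={{c,d}} U23={{a,d}}
components per intersection:
  U1: {{b},{c},{b,c},{c,d}}
  U2: {{a},{a,d}}
  U3: {{d},{a,d},{c,d}} {{e}}
  U13: {{c,d}}
  U23: {{a,d}}
C dims 4,2; δ0: rk 2, SNF 1^2
Ȟ^0 = (4 − 2) − 0 = 2, so Ȟ^0 ≅ Z^2
Ȟ^1 = (2 − 0) − 2 = 0, so Ȟ^1 ≅ 0
Ȟ^2 = (0 − 0) − 0 = 0, so Ȟ^2 ≅ 0


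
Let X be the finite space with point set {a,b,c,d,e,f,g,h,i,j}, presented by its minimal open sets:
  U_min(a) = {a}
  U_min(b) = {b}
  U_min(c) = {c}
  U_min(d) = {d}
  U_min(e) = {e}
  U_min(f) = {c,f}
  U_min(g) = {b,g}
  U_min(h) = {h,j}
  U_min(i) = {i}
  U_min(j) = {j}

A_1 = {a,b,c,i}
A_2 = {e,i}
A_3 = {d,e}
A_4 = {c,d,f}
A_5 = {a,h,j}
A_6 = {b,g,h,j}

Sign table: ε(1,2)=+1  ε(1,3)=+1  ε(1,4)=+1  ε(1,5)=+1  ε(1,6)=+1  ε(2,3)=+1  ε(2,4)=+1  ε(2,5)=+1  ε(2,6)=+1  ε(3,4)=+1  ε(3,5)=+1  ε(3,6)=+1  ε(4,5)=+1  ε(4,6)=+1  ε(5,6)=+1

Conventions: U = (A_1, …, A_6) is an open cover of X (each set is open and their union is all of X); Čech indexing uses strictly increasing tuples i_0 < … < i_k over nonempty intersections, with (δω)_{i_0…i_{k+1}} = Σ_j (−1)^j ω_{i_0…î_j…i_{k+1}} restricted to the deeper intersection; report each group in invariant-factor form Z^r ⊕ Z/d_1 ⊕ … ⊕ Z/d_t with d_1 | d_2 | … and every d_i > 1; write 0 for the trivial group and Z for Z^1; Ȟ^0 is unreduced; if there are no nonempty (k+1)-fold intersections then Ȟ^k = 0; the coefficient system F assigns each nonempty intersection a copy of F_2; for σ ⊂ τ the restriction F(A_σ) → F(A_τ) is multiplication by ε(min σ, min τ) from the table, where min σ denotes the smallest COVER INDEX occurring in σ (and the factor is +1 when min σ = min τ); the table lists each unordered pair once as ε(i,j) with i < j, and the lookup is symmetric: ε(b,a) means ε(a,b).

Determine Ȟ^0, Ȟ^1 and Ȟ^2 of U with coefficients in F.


Ȟ^0(U;F) ≅ Z/2, Ȟ^1(U;F) ≅ Z/2 ⊕ Z/2, Ȟ^2(U;F) ≅ 0

cover nerve:
  A12={i} A14={c} A15={a} A16={b} A23={e} A34={d} A56={h,j}
C dims 6,7; δ0: rk_F2 5
Ȟ^0: (6−5)−0=1 ⇒ Z/2
Ȟ^1: (7−0)−5=2 ⇒ Z/2 ⊕ Z/2
Ȟ^2: (0−0)−0=0 ⇒ 0
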